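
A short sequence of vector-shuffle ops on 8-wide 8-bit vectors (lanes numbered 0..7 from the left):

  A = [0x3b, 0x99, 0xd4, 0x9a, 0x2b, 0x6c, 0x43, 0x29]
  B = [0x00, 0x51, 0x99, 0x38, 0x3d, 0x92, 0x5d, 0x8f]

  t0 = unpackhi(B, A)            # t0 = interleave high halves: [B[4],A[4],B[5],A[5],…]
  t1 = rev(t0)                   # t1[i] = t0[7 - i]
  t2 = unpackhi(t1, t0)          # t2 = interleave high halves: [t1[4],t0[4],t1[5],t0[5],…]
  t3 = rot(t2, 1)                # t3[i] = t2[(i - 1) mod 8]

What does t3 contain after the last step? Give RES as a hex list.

RES = [0x29, 0x6c, 0x5d, 0x92, 0x43, 0x2b, 0x8f, 0x3d]

  t0: 3d 2b 92 6c 5d 43 8f 29
  t1: 29 8f 43 5d 6c 92 2b 3d
  t2: 6c 5d 92 43 2b 8f 3d 29
  t3: 29 6c 5d 92 43 2b 8f 3d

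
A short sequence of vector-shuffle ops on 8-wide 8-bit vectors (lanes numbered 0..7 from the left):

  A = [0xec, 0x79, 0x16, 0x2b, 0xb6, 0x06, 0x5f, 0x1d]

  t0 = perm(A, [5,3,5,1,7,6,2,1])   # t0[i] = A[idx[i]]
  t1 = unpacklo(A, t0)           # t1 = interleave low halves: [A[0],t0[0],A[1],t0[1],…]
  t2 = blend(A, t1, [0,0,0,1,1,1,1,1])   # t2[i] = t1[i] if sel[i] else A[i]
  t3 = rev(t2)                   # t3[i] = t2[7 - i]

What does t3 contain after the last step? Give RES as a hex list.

RES = [ 0x79  0x2b  0x06  0x16  0x2b  0x16  0x79  0xec ]

→ t0 |06|2b|06|79|1d|5f|16|79|
→ t1 |ec|06|79|2b|16|06|2b|79|
→ t2 |ec|79|16|2b|16|06|2b|79|
→ t3 |79|2b|06|16|2b|16|79|ec|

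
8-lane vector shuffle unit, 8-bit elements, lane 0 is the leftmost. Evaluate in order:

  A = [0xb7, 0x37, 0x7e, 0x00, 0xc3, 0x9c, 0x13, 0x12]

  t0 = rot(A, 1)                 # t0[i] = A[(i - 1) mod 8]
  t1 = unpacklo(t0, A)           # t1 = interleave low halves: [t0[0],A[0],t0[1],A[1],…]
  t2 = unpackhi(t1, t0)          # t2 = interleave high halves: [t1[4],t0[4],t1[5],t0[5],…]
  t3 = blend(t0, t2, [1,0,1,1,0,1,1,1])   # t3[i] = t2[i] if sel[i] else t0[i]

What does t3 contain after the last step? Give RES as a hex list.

RES = [0x37, 0xb7, 0x7e, 0xc3, 0x00, 0x9c, 0x00, 0x13]

  t0: 12 b7 37 7e 00 c3 9c 13
  t1: 12 b7 b7 37 37 7e 7e 00
  t2: 37 00 7e c3 7e 9c 00 13
  t3: 37 b7 7e c3 00 9c 00 13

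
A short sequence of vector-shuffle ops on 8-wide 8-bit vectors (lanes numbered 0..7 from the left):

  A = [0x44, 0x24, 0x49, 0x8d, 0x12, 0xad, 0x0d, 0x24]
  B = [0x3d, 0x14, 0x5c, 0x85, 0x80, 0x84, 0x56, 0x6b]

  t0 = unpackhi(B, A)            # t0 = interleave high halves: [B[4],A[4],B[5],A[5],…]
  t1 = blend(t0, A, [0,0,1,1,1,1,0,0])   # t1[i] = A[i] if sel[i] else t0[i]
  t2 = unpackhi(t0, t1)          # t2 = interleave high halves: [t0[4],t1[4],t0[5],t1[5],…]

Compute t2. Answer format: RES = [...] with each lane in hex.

RES = [ 0x56  0x12  0x0d  0xad  0x6b  0x6b  0x24  0x24 ]

  t0: 80 12 84 ad 56 0d 6b 24
  t1: 80 12 49 8d 12 ad 6b 24
  t2: 56 12 0d ad 6b 6b 24 24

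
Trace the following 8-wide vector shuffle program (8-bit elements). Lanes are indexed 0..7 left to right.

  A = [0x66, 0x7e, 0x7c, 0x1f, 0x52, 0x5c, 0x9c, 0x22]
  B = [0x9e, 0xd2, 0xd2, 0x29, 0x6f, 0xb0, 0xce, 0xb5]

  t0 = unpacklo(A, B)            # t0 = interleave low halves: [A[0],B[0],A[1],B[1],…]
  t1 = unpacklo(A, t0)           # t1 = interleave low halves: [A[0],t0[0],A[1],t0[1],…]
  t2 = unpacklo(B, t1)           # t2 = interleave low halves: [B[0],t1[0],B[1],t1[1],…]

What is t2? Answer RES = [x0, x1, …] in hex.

  t0: 66 9e 7e d2 7c d2 1f 29
  t1: 66 66 7e 9e 7c 7e 1f d2
  t2: 9e 66 d2 66 d2 7e 29 9e

RES = [0x9e, 0x66, 0xd2, 0x66, 0xd2, 0x7e, 0x29, 0x9e]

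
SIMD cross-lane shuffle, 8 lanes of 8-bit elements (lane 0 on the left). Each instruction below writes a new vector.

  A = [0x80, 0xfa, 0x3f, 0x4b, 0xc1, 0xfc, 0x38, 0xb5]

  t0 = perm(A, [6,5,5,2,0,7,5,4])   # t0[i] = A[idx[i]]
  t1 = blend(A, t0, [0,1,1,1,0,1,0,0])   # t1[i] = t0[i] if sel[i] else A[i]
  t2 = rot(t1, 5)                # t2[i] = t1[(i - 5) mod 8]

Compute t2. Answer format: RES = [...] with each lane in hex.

  t0: 38 fc fc 3f 80 b5 fc c1
  t1: 80 fc fc 3f c1 b5 38 b5
  t2: 3f c1 b5 38 b5 80 fc fc

RES = [0x3f, 0xc1, 0xb5, 0x38, 0xb5, 0x80, 0xfc, 0xfc]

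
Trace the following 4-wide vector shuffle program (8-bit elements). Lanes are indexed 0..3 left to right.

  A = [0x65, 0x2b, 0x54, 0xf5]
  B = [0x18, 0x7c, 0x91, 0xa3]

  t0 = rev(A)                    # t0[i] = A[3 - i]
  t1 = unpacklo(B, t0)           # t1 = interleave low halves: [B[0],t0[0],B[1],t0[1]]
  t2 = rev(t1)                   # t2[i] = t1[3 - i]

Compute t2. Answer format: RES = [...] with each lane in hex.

→ t0 |f5|54|2b|65|
→ t1 |18|f5|7c|54|
→ t2 |54|7c|f5|18|

RES = [0x54, 0x7c, 0xf5, 0x18]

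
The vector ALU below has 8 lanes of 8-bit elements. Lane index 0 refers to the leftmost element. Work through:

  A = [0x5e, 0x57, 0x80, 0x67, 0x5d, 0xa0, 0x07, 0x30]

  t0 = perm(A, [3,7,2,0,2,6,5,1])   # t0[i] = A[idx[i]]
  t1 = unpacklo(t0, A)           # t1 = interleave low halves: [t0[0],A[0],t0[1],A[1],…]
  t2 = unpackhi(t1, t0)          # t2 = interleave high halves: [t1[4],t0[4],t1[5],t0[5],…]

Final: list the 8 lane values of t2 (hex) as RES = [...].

→ t0 |67|30|80|5e|80|07|a0|57|
→ t1 |67|5e|30|57|80|80|5e|67|
→ t2 |80|80|80|07|5e|a0|67|57|

RES = [0x80, 0x80, 0x80, 0x07, 0x5e, 0xa0, 0x67, 0x57]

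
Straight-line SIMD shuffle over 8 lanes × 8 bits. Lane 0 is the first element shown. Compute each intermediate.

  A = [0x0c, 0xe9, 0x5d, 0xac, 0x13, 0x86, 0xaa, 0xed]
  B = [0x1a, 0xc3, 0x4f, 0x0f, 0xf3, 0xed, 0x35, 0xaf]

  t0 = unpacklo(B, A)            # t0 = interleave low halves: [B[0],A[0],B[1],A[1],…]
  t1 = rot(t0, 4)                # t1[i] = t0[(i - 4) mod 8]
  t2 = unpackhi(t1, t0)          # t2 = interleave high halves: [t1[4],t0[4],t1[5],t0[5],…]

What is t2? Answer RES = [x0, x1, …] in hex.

RES = [ 0x1a  0x4f  0x0c  0x5d  0xc3  0x0f  0xe9  0xac ]

t0 = [0x1a, 0x0c, 0xc3, 0xe9, 0x4f, 0x5d, 0x0f, 0xac]
t1 = [0x4f, 0x5d, 0x0f, 0xac, 0x1a, 0x0c, 0xc3, 0xe9]
t2 = [0x1a, 0x4f, 0x0c, 0x5d, 0xc3, 0x0f, 0xe9, 0xac]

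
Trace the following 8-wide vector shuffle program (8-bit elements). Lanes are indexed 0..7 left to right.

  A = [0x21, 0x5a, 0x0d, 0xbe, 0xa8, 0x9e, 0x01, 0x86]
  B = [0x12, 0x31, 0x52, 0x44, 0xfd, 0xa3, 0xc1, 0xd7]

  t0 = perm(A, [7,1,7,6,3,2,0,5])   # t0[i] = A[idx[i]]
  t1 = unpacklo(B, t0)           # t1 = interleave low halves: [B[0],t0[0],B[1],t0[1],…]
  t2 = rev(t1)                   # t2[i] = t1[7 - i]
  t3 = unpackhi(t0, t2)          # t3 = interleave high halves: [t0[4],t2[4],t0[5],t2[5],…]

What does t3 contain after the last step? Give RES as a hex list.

RES = [ 0xbe  0x5a  0x0d  0x31  0x21  0x86  0x9e  0x12 ]

→ t0 |86|5a|86|01|be|0d|21|9e|
→ t1 |12|86|31|5a|52|86|44|01|
→ t2 |01|44|86|52|5a|31|86|12|
→ t3 |be|5a|0d|31|21|86|9e|12|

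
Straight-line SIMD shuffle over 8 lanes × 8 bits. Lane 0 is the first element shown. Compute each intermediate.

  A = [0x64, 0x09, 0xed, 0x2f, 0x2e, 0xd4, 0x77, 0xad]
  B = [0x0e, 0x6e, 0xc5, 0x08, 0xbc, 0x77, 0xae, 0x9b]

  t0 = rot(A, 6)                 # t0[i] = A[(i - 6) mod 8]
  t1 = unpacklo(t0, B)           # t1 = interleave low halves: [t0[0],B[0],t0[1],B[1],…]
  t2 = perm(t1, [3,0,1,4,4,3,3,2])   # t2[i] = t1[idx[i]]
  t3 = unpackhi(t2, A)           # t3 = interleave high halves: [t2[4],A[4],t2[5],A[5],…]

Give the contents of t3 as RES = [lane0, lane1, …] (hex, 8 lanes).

  t0: ed 2f 2e d4 77 ad 64 09
  t1: ed 0e 2f 6e 2e c5 d4 08
  t2: 6e ed 0e 2e 2e 6e 6e 2f
  t3: 2e 2e 6e d4 6e 77 2f ad

RES = [ 0x2e  0x2e  0x6e  0xd4  0x6e  0x77  0x2f  0xad ]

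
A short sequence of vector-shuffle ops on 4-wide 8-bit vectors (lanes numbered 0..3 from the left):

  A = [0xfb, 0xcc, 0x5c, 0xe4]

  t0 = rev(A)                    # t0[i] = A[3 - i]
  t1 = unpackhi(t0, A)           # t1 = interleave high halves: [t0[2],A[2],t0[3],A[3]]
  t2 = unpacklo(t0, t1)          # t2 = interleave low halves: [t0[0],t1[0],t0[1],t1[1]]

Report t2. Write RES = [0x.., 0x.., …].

RES = [0xe4, 0xcc, 0x5c, 0x5c]

t0 = [0xe4, 0x5c, 0xcc, 0xfb]
t1 = [0xcc, 0x5c, 0xfb, 0xe4]
t2 = [0xe4, 0xcc, 0x5c, 0x5c]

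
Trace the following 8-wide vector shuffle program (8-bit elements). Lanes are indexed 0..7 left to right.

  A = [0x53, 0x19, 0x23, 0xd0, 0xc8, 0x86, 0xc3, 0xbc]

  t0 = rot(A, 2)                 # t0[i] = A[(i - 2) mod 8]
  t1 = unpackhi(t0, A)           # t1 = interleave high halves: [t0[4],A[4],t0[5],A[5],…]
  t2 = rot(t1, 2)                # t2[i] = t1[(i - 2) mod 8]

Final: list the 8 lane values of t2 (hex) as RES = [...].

  t0: c3 bc 53 19 23 d0 c8 86
  t1: 23 c8 d0 86 c8 c3 86 bc
  t2: 86 bc 23 c8 d0 86 c8 c3

RES = [0x86, 0xbc, 0x23, 0xc8, 0xd0, 0x86, 0xc8, 0xc3]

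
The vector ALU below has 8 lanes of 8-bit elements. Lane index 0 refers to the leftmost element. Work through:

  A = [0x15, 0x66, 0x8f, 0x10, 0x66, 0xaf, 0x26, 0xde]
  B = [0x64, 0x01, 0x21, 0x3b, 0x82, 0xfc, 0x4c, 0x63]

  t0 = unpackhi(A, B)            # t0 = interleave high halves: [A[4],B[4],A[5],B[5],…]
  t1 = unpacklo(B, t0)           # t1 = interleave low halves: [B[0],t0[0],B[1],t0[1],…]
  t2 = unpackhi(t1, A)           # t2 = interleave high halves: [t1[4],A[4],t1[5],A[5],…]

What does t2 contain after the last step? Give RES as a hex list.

  t0: 66 82 af fc 26 4c de 63
  t1: 64 66 01 82 21 af 3b fc
  t2: 21 66 af af 3b 26 fc de

RES = [0x21, 0x66, 0xaf, 0xaf, 0x3b, 0x26, 0xfc, 0xde]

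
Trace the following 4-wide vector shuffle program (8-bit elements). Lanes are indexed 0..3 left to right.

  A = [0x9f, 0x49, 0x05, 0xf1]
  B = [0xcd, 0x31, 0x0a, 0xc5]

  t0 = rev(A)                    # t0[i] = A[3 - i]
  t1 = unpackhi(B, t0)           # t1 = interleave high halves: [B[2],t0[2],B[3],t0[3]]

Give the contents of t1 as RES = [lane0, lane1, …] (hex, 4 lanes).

RES = [0x0a, 0x49, 0xc5, 0x9f]

  t0: f1 05 49 9f
  t1: 0a 49 c5 9f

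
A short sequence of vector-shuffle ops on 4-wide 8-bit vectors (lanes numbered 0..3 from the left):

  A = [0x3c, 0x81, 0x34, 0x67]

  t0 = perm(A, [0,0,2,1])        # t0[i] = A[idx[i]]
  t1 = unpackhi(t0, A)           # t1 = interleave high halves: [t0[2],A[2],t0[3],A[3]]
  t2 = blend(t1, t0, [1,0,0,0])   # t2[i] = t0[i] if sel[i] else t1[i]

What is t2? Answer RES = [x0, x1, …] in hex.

RES = [0x3c, 0x34, 0x81, 0x67]

→ t0 |3c|3c|34|81|
→ t1 |34|34|81|67|
→ t2 |3c|34|81|67|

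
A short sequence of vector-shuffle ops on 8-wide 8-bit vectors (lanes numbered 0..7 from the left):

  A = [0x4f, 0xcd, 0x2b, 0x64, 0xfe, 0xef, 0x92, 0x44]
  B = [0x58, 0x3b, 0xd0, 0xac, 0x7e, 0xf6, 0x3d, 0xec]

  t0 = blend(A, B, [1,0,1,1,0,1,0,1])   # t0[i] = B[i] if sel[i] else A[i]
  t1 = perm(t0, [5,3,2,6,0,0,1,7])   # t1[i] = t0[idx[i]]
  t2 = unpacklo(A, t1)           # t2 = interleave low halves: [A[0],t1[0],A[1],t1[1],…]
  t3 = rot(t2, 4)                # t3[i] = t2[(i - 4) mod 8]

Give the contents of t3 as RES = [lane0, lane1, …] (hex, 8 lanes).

  t0: 58 cd d0 ac fe f6 92 ec
  t1: f6 ac d0 92 58 58 cd ec
  t2: 4f f6 cd ac 2b d0 64 92
  t3: 2b d0 64 92 4f f6 cd ac

RES = [0x2b, 0xd0, 0x64, 0x92, 0x4f, 0xf6, 0xcd, 0xac]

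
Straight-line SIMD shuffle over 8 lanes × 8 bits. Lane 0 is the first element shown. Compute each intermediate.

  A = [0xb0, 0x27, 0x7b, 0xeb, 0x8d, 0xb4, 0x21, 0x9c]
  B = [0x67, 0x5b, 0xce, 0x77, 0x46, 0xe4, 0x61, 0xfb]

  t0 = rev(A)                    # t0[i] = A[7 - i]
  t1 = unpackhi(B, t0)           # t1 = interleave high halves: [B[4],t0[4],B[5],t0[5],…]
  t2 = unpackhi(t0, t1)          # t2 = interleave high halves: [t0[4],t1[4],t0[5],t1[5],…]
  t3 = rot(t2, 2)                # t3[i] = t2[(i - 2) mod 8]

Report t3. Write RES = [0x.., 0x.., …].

→ t0 |9c|21|b4|8d|eb|7b|27|b0|
→ t1 |46|eb|e4|7b|61|27|fb|b0|
→ t2 |eb|61|7b|27|27|fb|b0|b0|
→ t3 |b0|b0|eb|61|7b|27|27|fb|

RES = [0xb0, 0xb0, 0xeb, 0x61, 0x7b, 0x27, 0x27, 0xfb]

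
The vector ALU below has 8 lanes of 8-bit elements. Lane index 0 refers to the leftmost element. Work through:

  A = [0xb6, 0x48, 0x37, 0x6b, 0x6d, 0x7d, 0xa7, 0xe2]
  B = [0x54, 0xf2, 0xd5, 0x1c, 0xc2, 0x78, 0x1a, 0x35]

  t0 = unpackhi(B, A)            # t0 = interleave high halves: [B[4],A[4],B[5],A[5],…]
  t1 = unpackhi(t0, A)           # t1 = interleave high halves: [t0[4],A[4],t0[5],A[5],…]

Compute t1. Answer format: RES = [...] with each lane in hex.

t0 = [0xc2, 0x6d, 0x78, 0x7d, 0x1a, 0xa7, 0x35, 0xe2]
t1 = [0x1a, 0x6d, 0xa7, 0x7d, 0x35, 0xa7, 0xe2, 0xe2]

RES = [ 0x1a  0x6d  0xa7  0x7d  0x35  0xa7  0xe2  0xe2 ]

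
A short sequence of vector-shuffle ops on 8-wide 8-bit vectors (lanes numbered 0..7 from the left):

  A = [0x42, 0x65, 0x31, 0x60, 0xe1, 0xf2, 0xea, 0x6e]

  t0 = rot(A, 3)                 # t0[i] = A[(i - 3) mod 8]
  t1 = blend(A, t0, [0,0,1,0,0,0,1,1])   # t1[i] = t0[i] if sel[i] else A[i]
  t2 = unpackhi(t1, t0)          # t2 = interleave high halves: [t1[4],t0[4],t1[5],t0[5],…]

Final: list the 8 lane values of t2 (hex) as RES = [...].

RES = [ 0xe1  0x65  0xf2  0x31  0x60  0x60  0xe1  0xe1 ]

→ t0 |f2|ea|6e|42|65|31|60|e1|
→ t1 |42|65|6e|60|e1|f2|60|e1|
→ t2 |e1|65|f2|31|60|60|e1|e1|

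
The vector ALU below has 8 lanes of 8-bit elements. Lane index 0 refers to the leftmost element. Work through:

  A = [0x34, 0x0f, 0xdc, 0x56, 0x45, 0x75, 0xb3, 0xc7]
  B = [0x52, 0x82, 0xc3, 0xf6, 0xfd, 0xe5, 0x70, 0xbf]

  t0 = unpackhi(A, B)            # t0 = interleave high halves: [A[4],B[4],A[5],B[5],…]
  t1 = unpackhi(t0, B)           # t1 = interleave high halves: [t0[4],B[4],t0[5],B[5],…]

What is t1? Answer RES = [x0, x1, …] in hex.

→ t0 |45|fd|75|e5|b3|70|c7|bf|
→ t1 |b3|fd|70|e5|c7|70|bf|bf|

RES = [0xb3, 0xfd, 0x70, 0xe5, 0xc7, 0x70, 0xbf, 0xbf]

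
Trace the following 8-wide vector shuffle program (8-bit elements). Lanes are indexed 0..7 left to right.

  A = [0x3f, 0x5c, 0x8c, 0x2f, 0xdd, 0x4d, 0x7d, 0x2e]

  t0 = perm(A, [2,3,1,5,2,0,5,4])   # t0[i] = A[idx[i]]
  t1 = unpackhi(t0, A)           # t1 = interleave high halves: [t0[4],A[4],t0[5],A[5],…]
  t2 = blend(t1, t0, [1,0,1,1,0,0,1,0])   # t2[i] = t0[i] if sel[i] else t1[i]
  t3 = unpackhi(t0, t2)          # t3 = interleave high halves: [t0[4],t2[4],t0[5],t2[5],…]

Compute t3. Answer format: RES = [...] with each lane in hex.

  t0: 8c 2f 5c 4d 8c 3f 4d dd
  t1: 8c dd 3f 4d 4d 7d dd 2e
  t2: 8c dd 5c 4d 4d 7d 4d 2e
  t3: 8c 4d 3f 7d 4d 4d dd 2e

RES = [0x8c, 0x4d, 0x3f, 0x7d, 0x4d, 0x4d, 0xdd, 0x2e]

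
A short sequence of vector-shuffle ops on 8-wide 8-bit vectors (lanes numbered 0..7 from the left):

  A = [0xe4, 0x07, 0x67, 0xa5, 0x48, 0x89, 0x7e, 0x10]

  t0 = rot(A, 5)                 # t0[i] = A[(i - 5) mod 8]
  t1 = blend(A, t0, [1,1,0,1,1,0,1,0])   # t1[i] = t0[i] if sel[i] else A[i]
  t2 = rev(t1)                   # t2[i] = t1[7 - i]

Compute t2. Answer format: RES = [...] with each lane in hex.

RES = [ 0x10  0x07  0x89  0x10  0x7e  0x67  0x48  0xa5 ]

→ t0 |a5|48|89|7e|10|e4|07|67|
→ t1 |a5|48|67|7e|10|89|07|10|
→ t2 |10|07|89|10|7e|67|48|a5|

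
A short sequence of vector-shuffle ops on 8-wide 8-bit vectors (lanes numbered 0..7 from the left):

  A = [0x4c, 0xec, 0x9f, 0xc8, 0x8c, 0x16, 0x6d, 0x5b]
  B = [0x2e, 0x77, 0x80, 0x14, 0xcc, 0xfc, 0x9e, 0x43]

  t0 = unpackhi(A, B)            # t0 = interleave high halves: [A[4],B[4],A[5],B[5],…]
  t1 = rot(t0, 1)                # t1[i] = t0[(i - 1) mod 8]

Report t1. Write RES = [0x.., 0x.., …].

RES = [ 0x43  0x8c  0xcc  0x16  0xfc  0x6d  0x9e  0x5b ]

t0 = [0x8c, 0xcc, 0x16, 0xfc, 0x6d, 0x9e, 0x5b, 0x43]
t1 = [0x43, 0x8c, 0xcc, 0x16, 0xfc, 0x6d, 0x9e, 0x5b]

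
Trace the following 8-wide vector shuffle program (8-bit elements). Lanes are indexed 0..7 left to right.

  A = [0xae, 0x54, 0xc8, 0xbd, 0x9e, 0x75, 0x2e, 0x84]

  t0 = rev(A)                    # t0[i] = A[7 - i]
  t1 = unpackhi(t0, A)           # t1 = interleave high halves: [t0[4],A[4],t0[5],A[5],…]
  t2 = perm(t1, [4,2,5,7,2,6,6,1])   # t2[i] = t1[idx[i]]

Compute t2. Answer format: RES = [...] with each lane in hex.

RES = [0x54, 0xc8, 0x2e, 0x84, 0xc8, 0xae, 0xae, 0x9e]

  t0: 84 2e 75 9e bd c8 54 ae
  t1: bd 9e c8 75 54 2e ae 84
  t2: 54 c8 2e 84 c8 ae ae 9e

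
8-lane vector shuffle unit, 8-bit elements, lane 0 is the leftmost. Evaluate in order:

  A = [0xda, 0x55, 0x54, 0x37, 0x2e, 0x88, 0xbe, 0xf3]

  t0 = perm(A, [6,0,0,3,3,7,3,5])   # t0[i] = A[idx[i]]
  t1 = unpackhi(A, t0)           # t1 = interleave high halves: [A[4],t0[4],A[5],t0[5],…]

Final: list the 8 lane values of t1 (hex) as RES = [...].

RES = [ 0x2e  0x37  0x88  0xf3  0xbe  0x37  0xf3  0x88 ]

  t0: be da da 37 37 f3 37 88
  t1: 2e 37 88 f3 be 37 f3 88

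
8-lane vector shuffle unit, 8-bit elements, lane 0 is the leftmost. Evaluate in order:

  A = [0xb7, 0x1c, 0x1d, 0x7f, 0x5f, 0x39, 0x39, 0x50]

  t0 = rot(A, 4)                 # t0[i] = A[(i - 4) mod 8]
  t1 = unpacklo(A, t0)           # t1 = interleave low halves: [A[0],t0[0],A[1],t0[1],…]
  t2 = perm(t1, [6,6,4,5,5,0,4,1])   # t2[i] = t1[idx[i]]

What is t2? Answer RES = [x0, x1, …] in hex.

t0 = [0x5f, 0x39, 0x39, 0x50, 0xb7, 0x1c, 0x1d, 0x7f]
t1 = [0xb7, 0x5f, 0x1c, 0x39, 0x1d, 0x39, 0x7f, 0x50]
t2 = [0x7f, 0x7f, 0x1d, 0x39, 0x39, 0xb7, 0x1d, 0x5f]

RES = [0x7f, 0x7f, 0x1d, 0x39, 0x39, 0xb7, 0x1d, 0x5f]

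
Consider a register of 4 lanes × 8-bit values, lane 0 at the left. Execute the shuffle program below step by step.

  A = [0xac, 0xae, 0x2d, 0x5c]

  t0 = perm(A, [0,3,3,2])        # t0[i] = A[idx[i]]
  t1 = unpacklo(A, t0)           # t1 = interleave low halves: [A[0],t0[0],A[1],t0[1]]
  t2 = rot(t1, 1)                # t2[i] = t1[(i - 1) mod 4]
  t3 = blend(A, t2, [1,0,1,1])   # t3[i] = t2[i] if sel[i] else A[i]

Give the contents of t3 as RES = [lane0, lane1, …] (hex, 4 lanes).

t0 = [0xac, 0x5c, 0x5c, 0x2d]
t1 = [0xac, 0xac, 0xae, 0x5c]
t2 = [0x5c, 0xac, 0xac, 0xae]
t3 = [0x5c, 0xae, 0xac, 0xae]

RES = [ 0x5c  0xae  0xac  0xae ]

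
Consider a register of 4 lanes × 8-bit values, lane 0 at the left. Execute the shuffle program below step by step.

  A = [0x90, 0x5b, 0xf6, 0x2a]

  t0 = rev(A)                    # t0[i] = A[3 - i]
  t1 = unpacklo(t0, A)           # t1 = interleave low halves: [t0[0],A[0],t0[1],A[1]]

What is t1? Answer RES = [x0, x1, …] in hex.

RES = [0x2a, 0x90, 0xf6, 0x5b]

t0 = [0x2a, 0xf6, 0x5b, 0x90]
t1 = [0x2a, 0x90, 0xf6, 0x5b]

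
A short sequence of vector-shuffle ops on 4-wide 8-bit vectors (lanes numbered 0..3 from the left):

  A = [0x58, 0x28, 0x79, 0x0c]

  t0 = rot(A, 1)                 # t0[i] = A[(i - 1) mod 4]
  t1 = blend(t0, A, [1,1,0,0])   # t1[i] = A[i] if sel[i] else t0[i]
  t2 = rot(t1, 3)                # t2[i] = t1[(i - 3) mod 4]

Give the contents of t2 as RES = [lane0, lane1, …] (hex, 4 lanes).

→ t0 |0c|58|28|79|
→ t1 |58|28|28|79|
→ t2 |28|28|79|58|

RES = [ 0x28  0x28  0x79  0x58 ]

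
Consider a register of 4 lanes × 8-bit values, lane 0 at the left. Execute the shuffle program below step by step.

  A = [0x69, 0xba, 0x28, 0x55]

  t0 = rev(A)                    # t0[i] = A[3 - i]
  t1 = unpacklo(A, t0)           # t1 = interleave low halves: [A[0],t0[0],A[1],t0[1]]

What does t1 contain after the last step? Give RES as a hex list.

  t0: 55 28 ba 69
  t1: 69 55 ba 28

RES = [ 0x69  0x55  0xba  0x28 ]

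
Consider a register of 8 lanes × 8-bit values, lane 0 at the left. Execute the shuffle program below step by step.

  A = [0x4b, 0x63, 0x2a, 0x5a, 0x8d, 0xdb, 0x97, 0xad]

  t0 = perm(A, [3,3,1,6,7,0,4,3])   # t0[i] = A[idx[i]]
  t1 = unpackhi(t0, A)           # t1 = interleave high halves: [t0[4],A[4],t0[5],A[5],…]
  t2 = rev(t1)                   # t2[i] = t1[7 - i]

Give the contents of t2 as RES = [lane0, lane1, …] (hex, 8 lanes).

RES = [0xad, 0x5a, 0x97, 0x8d, 0xdb, 0x4b, 0x8d, 0xad]

  t0: 5a 5a 63 97 ad 4b 8d 5a
  t1: ad 8d 4b db 8d 97 5a ad
  t2: ad 5a 97 8d db 4b 8d ad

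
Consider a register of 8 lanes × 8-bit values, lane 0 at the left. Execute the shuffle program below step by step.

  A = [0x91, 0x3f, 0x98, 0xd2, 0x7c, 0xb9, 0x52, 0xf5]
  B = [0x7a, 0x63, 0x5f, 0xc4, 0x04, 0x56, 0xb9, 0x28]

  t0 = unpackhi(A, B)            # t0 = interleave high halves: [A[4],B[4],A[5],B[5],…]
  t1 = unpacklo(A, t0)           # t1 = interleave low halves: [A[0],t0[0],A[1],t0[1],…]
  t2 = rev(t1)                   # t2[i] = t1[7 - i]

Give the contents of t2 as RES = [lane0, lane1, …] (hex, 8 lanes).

RES = [ 0x56  0xd2  0xb9  0x98  0x04  0x3f  0x7c  0x91 ]

  t0: 7c 04 b9 56 52 b9 f5 28
  t1: 91 7c 3f 04 98 b9 d2 56
  t2: 56 d2 b9 98 04 3f 7c 91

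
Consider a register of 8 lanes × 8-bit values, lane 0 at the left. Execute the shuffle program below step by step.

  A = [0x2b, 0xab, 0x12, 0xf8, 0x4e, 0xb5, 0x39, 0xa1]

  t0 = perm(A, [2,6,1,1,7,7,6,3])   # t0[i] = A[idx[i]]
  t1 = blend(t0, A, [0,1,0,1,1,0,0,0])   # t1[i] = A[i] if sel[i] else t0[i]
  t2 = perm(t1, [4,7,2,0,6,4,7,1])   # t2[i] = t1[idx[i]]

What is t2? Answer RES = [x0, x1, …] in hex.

  t0: 12 39 ab ab a1 a1 39 f8
  t1: 12 ab ab f8 4e a1 39 f8
  t2: 4e f8 ab 12 39 4e f8 ab

RES = [ 0x4e  0xf8  0xab  0x12  0x39  0x4e  0xf8  0xab ]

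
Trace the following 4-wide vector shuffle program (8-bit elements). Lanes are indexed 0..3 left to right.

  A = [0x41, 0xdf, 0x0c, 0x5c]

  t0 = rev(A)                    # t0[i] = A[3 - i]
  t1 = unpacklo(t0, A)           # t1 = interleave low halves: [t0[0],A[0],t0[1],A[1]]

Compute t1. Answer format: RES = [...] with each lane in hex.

→ t0 |5c|0c|df|41|
→ t1 |5c|41|0c|df|

RES = [ 0x5c  0x41  0x0c  0xdf ]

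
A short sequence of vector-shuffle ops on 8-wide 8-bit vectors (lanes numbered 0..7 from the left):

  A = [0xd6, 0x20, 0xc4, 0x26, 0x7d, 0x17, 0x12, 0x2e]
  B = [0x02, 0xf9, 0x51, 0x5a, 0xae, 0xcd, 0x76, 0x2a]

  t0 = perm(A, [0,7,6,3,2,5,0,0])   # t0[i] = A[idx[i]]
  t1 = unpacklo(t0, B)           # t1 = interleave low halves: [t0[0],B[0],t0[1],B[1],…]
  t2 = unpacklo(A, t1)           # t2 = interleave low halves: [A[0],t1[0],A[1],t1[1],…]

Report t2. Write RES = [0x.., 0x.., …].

RES = [0xd6, 0xd6, 0x20, 0x02, 0xc4, 0x2e, 0x26, 0xf9]

→ t0 |d6|2e|12|26|c4|17|d6|d6|
→ t1 |d6|02|2e|f9|12|51|26|5a|
→ t2 |d6|d6|20|02|c4|2e|26|f9|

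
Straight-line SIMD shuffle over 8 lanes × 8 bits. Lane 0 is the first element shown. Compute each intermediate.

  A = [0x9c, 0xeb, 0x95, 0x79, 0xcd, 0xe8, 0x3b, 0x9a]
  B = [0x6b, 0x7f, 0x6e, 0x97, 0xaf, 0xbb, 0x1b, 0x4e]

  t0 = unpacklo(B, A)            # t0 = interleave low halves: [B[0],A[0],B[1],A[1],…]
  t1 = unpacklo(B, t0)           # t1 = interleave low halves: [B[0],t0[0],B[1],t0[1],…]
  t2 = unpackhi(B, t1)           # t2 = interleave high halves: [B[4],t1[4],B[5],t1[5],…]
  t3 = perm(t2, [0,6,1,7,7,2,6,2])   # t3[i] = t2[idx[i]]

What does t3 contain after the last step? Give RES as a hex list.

RES = [ 0xaf  0x4e  0x6e  0xeb  0xeb  0xbb  0x4e  0xbb ]

t0 = [0x6b, 0x9c, 0x7f, 0xeb, 0x6e, 0x95, 0x97, 0x79]
t1 = [0x6b, 0x6b, 0x7f, 0x9c, 0x6e, 0x7f, 0x97, 0xeb]
t2 = [0xaf, 0x6e, 0xbb, 0x7f, 0x1b, 0x97, 0x4e, 0xeb]
t3 = [0xaf, 0x4e, 0x6e, 0xeb, 0xeb, 0xbb, 0x4e, 0xbb]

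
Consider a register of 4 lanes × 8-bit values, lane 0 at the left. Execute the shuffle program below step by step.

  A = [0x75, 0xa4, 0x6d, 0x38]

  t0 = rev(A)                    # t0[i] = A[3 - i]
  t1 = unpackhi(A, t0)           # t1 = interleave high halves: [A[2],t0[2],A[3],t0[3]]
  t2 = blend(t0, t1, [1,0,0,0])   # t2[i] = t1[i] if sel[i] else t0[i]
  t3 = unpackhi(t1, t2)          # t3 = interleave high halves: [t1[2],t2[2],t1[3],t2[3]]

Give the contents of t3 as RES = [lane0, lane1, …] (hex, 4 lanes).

RES = [ 0x38  0xa4  0x75  0x75 ]

→ t0 |38|6d|a4|75|
→ t1 |6d|a4|38|75|
→ t2 |6d|6d|a4|75|
→ t3 |38|a4|75|75|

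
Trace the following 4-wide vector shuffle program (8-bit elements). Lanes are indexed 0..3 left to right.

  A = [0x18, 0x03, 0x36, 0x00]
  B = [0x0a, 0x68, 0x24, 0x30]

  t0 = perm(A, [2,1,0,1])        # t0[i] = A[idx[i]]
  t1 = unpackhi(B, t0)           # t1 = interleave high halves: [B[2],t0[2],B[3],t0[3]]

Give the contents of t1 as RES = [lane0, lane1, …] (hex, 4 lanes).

→ t0 |36|03|18|03|
→ t1 |24|18|30|03|

RES = [ 0x24  0x18  0x30  0x03 ]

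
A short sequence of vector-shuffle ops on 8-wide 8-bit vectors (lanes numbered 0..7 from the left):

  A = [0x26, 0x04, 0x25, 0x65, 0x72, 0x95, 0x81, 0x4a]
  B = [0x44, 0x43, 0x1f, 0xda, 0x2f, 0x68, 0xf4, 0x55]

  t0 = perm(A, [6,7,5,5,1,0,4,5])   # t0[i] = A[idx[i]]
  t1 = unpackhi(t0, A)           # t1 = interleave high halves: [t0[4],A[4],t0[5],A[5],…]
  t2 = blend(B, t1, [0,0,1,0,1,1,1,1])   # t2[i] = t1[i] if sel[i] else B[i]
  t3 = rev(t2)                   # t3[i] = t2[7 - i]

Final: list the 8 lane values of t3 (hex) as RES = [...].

RES = [0x4a, 0x95, 0x81, 0x72, 0xda, 0x26, 0x43, 0x44]

t0 = [0x81, 0x4a, 0x95, 0x95, 0x04, 0x26, 0x72, 0x95]
t1 = [0x04, 0x72, 0x26, 0x95, 0x72, 0x81, 0x95, 0x4a]
t2 = [0x44, 0x43, 0x26, 0xda, 0x72, 0x81, 0x95, 0x4a]
t3 = [0x4a, 0x95, 0x81, 0x72, 0xda, 0x26, 0x43, 0x44]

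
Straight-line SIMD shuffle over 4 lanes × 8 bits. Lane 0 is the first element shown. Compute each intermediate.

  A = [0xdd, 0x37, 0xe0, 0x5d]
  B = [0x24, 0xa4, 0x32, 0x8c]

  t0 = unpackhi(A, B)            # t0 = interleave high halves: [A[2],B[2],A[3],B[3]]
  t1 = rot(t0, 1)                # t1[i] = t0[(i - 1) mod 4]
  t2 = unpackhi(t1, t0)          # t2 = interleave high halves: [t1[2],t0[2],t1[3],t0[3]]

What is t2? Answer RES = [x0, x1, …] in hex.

RES = [ 0x32  0x5d  0x5d  0x8c ]

→ t0 |e0|32|5d|8c|
→ t1 |8c|e0|32|5d|
→ t2 |32|5d|5d|8c|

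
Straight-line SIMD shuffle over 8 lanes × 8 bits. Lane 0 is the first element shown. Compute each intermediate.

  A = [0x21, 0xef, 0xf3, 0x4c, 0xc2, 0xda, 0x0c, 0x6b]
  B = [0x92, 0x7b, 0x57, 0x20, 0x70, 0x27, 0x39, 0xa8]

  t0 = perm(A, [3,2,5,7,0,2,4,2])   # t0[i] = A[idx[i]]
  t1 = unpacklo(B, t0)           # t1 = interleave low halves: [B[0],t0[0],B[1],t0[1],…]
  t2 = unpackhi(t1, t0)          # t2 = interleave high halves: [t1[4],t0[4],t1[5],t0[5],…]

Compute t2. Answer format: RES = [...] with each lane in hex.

RES = [0x57, 0x21, 0xda, 0xf3, 0x20, 0xc2, 0x6b, 0xf3]

→ t0 |4c|f3|da|6b|21|f3|c2|f3|
→ t1 |92|4c|7b|f3|57|da|20|6b|
→ t2 |57|21|da|f3|20|c2|6b|f3|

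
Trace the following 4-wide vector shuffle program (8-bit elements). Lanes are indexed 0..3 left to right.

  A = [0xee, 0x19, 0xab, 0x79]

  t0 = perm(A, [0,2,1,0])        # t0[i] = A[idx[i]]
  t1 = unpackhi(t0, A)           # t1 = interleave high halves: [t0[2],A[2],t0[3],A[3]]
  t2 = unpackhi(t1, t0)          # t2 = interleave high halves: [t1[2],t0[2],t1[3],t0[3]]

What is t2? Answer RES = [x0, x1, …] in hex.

t0 = [0xee, 0xab, 0x19, 0xee]
t1 = [0x19, 0xab, 0xee, 0x79]
t2 = [0xee, 0x19, 0x79, 0xee]

RES = [0xee, 0x19, 0x79, 0xee]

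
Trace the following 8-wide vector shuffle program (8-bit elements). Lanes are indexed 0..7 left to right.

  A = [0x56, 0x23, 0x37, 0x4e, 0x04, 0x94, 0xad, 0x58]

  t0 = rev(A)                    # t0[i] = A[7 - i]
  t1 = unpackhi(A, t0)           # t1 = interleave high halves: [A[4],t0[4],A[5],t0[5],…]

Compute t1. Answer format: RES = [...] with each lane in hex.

→ t0 |58|ad|94|04|4e|37|23|56|
→ t1 |04|4e|94|37|ad|23|58|56|

RES = [ 0x04  0x4e  0x94  0x37  0xad  0x23  0x58  0x56 ]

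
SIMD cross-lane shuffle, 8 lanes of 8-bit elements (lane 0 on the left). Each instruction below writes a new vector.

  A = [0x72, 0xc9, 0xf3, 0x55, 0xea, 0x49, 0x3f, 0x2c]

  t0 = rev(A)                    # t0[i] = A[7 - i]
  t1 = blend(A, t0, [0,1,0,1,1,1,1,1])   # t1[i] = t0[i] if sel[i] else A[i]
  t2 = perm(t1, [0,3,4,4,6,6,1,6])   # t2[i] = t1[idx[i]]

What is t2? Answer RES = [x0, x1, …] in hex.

RES = [ 0x72  0xea  0x55  0x55  0xc9  0xc9  0x3f  0xc9 ]

t0 = [0x2c, 0x3f, 0x49, 0xea, 0x55, 0xf3, 0xc9, 0x72]
t1 = [0x72, 0x3f, 0xf3, 0xea, 0x55, 0xf3, 0xc9, 0x72]
t2 = [0x72, 0xea, 0x55, 0x55, 0xc9, 0xc9, 0x3f, 0xc9]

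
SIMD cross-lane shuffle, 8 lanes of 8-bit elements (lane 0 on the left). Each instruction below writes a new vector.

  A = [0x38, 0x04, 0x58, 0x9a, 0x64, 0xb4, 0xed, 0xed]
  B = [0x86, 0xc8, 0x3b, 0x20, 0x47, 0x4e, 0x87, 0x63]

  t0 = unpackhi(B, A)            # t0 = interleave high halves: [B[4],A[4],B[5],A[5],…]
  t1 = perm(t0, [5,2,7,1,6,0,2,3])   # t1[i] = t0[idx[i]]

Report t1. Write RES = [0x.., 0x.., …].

RES = [ 0xed  0x4e  0xed  0x64  0x63  0x47  0x4e  0xb4 ]

→ t0 |47|64|4e|b4|87|ed|63|ed|
→ t1 |ed|4e|ed|64|63|47|4e|b4|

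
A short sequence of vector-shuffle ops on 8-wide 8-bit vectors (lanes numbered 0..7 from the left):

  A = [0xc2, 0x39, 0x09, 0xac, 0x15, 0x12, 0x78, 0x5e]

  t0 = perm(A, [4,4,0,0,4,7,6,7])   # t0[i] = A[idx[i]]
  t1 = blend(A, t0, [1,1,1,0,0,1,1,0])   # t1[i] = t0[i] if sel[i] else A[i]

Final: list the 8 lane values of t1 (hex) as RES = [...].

→ t0 |15|15|c2|c2|15|5e|78|5e|
→ t1 |15|15|c2|ac|15|5e|78|5e|

RES = [0x15, 0x15, 0xc2, 0xac, 0x15, 0x5e, 0x78, 0x5e]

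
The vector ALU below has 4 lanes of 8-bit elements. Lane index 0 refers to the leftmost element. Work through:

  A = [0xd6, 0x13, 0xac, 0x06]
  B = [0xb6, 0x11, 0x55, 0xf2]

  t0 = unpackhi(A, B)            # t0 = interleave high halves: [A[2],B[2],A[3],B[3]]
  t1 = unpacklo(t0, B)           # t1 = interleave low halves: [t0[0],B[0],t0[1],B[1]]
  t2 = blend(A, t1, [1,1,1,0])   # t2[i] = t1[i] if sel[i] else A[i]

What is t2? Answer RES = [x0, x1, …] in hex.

RES = [ 0xac  0xb6  0x55  0x06 ]

→ t0 |ac|55|06|f2|
→ t1 |ac|b6|55|11|
→ t2 |ac|b6|55|06|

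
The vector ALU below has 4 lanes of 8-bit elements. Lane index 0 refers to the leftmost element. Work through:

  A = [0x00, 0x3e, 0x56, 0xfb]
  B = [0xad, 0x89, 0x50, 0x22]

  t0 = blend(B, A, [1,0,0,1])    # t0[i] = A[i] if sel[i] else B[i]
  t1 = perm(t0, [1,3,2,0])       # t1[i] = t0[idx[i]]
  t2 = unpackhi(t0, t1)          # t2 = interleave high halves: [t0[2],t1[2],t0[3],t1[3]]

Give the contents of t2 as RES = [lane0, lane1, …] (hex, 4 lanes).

→ t0 |00|89|50|fb|
→ t1 |89|fb|50|00|
→ t2 |50|50|fb|00|

RES = [0x50, 0x50, 0xfb, 0x00]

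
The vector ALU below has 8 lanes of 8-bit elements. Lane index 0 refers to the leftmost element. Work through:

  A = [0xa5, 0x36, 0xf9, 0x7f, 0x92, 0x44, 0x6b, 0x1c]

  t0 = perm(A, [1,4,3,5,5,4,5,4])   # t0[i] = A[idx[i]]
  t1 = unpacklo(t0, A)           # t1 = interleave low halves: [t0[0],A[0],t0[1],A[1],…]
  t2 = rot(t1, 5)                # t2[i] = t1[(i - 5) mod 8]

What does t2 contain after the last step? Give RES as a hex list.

RES = [ 0x36  0x7f  0xf9  0x44  0x7f  0x36  0xa5  0x92 ]

t0 = [0x36, 0x92, 0x7f, 0x44, 0x44, 0x92, 0x44, 0x92]
t1 = [0x36, 0xa5, 0x92, 0x36, 0x7f, 0xf9, 0x44, 0x7f]
t2 = [0x36, 0x7f, 0xf9, 0x44, 0x7f, 0x36, 0xa5, 0x92]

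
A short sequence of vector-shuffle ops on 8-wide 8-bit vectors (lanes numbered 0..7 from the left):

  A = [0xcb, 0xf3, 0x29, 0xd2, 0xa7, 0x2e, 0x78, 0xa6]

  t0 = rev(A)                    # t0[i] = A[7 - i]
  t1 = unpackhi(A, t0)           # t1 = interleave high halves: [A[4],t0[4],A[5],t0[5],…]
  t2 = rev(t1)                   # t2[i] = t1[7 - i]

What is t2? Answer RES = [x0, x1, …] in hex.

RES = [ 0xcb  0xa6  0xf3  0x78  0x29  0x2e  0xd2  0xa7 ]

t0 = [0xa6, 0x78, 0x2e, 0xa7, 0xd2, 0x29, 0xf3, 0xcb]
t1 = [0xa7, 0xd2, 0x2e, 0x29, 0x78, 0xf3, 0xa6, 0xcb]
t2 = [0xcb, 0xa6, 0xf3, 0x78, 0x29, 0x2e, 0xd2, 0xa7]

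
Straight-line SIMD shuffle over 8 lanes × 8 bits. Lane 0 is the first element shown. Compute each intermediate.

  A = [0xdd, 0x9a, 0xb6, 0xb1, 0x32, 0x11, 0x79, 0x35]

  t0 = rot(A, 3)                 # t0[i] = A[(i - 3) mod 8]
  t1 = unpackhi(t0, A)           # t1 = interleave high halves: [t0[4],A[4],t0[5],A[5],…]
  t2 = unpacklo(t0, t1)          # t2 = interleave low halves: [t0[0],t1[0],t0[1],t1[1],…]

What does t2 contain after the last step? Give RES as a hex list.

RES = [ 0x11  0x9a  0x79  0x32  0x35  0xb6  0xdd  0x11 ]

  t0: 11 79 35 dd 9a b6 b1 32
  t1: 9a 32 b6 11 b1 79 32 35
  t2: 11 9a 79 32 35 b6 dd 11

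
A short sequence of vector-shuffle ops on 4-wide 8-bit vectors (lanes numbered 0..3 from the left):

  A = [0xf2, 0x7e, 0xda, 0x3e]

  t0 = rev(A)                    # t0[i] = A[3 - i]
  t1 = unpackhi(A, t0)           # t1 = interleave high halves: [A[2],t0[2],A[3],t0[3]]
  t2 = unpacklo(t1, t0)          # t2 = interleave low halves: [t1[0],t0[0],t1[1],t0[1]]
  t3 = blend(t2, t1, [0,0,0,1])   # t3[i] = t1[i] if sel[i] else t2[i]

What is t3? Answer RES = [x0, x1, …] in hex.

→ t0 |3e|da|7e|f2|
→ t1 |da|7e|3e|f2|
→ t2 |da|3e|7e|da|
→ t3 |da|3e|7e|f2|

RES = [ 0xda  0x3e  0x7e  0xf2 ]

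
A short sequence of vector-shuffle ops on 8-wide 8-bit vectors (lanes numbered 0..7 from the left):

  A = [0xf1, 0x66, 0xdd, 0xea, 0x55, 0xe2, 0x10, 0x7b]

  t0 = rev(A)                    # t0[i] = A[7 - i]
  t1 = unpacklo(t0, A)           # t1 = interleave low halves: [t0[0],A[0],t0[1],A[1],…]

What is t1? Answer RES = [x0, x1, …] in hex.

RES = [ 0x7b  0xf1  0x10  0x66  0xe2  0xdd  0x55  0xea ]

  t0: 7b 10 e2 55 ea dd 66 f1
  t1: 7b f1 10 66 e2 dd 55 ea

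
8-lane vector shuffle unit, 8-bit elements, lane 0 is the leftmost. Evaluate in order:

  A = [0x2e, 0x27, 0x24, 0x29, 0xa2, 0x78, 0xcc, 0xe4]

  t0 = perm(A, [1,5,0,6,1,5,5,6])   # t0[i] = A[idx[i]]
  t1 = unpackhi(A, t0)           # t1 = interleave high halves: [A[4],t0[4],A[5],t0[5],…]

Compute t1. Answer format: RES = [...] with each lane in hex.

  t0: 27 78 2e cc 27 78 78 cc
  t1: a2 27 78 78 cc 78 e4 cc

RES = [ 0xa2  0x27  0x78  0x78  0xcc  0x78  0xe4  0xcc ]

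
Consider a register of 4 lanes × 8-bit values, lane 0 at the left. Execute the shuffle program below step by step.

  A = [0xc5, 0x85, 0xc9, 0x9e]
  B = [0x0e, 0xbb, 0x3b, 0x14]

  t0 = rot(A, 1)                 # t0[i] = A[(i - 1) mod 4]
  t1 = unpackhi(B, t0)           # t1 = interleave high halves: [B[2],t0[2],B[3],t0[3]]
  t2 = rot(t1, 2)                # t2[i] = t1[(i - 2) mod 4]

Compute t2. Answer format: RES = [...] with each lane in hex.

RES = [0x14, 0xc9, 0x3b, 0x85]

→ t0 |9e|c5|85|c9|
→ t1 |3b|85|14|c9|
→ t2 |14|c9|3b|85|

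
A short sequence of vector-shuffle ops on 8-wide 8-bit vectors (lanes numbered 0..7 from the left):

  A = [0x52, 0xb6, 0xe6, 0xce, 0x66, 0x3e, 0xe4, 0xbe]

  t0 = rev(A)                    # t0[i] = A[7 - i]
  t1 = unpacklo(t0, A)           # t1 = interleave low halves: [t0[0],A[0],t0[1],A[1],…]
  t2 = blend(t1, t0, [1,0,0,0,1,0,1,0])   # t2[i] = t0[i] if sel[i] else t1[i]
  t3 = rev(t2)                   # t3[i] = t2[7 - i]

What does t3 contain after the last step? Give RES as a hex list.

RES = [ 0xce  0xb6  0xe6  0xce  0xb6  0xe4  0x52  0xbe ]

t0 = [0xbe, 0xe4, 0x3e, 0x66, 0xce, 0xe6, 0xb6, 0x52]
t1 = [0xbe, 0x52, 0xe4, 0xb6, 0x3e, 0xe6, 0x66, 0xce]
t2 = [0xbe, 0x52, 0xe4, 0xb6, 0xce, 0xe6, 0xb6, 0xce]
t3 = [0xce, 0xb6, 0xe6, 0xce, 0xb6, 0xe4, 0x52, 0xbe]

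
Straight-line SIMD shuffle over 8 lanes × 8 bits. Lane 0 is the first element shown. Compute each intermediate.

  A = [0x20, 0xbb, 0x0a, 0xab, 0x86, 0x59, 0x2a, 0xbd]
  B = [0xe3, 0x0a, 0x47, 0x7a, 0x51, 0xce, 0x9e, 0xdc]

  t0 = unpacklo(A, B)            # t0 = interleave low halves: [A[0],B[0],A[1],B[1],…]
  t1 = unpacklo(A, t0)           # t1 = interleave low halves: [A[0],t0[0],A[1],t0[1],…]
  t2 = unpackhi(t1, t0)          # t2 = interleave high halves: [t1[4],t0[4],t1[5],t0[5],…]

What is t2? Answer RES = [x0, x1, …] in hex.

RES = [0x0a, 0x0a, 0xbb, 0x47, 0xab, 0xab, 0x0a, 0x7a]

  t0: 20 e3 bb 0a 0a 47 ab 7a
  t1: 20 20 bb e3 0a bb ab 0a
  t2: 0a 0a bb 47 ab ab 0a 7a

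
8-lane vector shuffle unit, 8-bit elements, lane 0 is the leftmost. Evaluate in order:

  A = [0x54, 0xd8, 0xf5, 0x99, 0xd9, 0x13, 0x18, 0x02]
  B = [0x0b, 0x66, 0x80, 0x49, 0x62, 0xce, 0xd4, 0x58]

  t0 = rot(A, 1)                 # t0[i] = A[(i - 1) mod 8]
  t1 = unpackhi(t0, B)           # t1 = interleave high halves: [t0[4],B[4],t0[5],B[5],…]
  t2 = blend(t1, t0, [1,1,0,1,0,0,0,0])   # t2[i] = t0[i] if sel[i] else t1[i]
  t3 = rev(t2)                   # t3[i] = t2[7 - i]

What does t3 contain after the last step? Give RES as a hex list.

RES = [ 0x58  0x18  0xd4  0x13  0xf5  0xd9  0x54  0x02 ]

  t0: 02 54 d8 f5 99 d9 13 18
  t1: 99 62 d9 ce 13 d4 18 58
  t2: 02 54 d9 f5 13 d4 18 58
  t3: 58 18 d4 13 f5 d9 54 02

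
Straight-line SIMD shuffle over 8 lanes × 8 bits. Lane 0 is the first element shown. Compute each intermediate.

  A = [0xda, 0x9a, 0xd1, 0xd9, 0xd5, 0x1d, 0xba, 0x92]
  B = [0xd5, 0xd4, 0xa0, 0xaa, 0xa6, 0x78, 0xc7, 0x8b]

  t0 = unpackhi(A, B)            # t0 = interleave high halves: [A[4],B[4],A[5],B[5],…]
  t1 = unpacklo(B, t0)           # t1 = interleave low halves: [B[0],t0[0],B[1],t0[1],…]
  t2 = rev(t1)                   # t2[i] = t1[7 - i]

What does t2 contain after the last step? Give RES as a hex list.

RES = [0x78, 0xaa, 0x1d, 0xa0, 0xa6, 0xd4, 0xd5, 0xd5]

  t0: d5 a6 1d 78 ba c7 92 8b
  t1: d5 d5 d4 a6 a0 1d aa 78
  t2: 78 aa 1d a0 a6 d4 d5 d5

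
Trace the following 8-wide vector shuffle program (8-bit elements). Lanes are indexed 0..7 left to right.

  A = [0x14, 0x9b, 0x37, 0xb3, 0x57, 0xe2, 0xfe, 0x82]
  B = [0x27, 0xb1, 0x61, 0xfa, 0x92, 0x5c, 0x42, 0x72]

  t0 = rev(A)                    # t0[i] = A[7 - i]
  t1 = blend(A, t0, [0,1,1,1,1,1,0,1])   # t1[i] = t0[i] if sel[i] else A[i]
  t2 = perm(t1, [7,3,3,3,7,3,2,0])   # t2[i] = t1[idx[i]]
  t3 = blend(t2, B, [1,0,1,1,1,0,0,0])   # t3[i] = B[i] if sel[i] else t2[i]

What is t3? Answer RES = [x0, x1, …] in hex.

RES = [0x27, 0x57, 0x61, 0xfa, 0x92, 0x57, 0xe2, 0x14]

t0 = [0x82, 0xfe, 0xe2, 0x57, 0xb3, 0x37, 0x9b, 0x14]
t1 = [0x14, 0xfe, 0xe2, 0x57, 0xb3, 0x37, 0xfe, 0x14]
t2 = [0x14, 0x57, 0x57, 0x57, 0x14, 0x57, 0xe2, 0x14]
t3 = [0x27, 0x57, 0x61, 0xfa, 0x92, 0x57, 0xe2, 0x14]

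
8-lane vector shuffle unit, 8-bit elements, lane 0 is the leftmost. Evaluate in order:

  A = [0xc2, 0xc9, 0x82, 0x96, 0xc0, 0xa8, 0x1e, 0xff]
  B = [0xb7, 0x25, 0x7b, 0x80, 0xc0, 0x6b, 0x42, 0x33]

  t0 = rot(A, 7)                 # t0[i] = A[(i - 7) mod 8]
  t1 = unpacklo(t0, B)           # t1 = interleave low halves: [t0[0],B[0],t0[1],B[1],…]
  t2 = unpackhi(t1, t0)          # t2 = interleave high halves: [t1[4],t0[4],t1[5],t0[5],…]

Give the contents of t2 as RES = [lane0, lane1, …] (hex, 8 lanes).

RES = [ 0x96  0xa8  0x7b  0x1e  0xc0  0xff  0x80  0xc2 ]

t0 = [0xc9, 0x82, 0x96, 0xc0, 0xa8, 0x1e, 0xff, 0xc2]
t1 = [0xc9, 0xb7, 0x82, 0x25, 0x96, 0x7b, 0xc0, 0x80]
t2 = [0x96, 0xa8, 0x7b, 0x1e, 0xc0, 0xff, 0x80, 0xc2]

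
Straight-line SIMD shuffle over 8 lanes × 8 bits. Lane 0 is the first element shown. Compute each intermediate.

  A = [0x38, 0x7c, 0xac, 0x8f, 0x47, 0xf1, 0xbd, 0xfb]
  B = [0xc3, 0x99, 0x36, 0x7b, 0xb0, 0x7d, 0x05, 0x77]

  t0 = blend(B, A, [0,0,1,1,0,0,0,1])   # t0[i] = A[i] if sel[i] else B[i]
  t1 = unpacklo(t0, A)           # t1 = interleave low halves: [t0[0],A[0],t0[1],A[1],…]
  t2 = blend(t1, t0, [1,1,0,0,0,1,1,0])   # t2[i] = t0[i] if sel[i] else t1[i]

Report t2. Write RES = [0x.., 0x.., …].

  t0: c3 99 ac 8f b0 7d 05 fb
  t1: c3 38 99 7c ac ac 8f 8f
  t2: c3 99 99 7c ac 7d 05 8f

RES = [ 0xc3  0x99  0x99  0x7c  0xac  0x7d  0x05  0x8f ]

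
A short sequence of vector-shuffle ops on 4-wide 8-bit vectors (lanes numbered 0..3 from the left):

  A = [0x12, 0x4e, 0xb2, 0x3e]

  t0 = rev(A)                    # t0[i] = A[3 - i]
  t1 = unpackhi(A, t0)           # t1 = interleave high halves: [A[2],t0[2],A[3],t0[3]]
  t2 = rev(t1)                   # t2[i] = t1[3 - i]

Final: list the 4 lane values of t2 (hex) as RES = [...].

RES = [0x12, 0x3e, 0x4e, 0xb2]

  t0: 3e b2 4e 12
  t1: b2 4e 3e 12
  t2: 12 3e 4e b2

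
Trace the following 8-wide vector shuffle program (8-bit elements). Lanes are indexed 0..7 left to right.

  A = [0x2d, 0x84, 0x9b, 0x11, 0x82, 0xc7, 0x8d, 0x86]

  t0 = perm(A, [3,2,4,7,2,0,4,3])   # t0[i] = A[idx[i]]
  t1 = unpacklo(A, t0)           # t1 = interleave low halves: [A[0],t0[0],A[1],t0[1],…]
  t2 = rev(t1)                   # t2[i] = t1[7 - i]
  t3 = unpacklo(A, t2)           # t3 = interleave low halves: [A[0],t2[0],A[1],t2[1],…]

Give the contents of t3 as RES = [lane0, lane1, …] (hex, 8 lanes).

RES = [0x2d, 0x86, 0x84, 0x11, 0x9b, 0x82, 0x11, 0x9b]

t0 = [0x11, 0x9b, 0x82, 0x86, 0x9b, 0x2d, 0x82, 0x11]
t1 = [0x2d, 0x11, 0x84, 0x9b, 0x9b, 0x82, 0x11, 0x86]
t2 = [0x86, 0x11, 0x82, 0x9b, 0x9b, 0x84, 0x11, 0x2d]
t3 = [0x2d, 0x86, 0x84, 0x11, 0x9b, 0x82, 0x11, 0x9b]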